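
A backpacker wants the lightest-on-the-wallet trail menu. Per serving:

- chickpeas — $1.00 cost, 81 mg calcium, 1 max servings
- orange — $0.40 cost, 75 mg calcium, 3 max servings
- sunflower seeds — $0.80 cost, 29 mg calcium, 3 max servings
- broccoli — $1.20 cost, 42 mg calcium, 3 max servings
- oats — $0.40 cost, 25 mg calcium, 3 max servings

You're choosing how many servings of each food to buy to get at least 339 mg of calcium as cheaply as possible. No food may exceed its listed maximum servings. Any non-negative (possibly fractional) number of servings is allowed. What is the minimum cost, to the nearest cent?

$2.73

Cost per mg of calcium: orange $0.0053, chickpeas $0.0123, oats $0.0160, sunflower seeds $0.0276, broccoli $0.0286.
Take 3 servings of orange: +225.0 mg calcium for $1.20 (total $1.20, still need 114.0 mg).
Take 1 serving of chickpeas: +81.0 mg calcium for $1.00 (total $2.20, still need 33.0 mg).
Take 1.32 servings of oats: +33.0 mg calcium for $0.53 (total $2.73, still need 0.0 mg).
Filling from the cheapest source first is optimal under one linear minimum: $2.73.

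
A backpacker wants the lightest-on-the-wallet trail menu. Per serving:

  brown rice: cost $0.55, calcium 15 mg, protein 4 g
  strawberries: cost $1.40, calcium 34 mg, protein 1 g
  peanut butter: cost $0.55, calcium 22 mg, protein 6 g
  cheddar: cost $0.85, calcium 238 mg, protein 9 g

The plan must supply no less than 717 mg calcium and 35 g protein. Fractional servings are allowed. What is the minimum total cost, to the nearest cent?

$3.28

With two linear requirements the optimum uses one or two foods; enumerate the corners.
brown rice only: max(717/15, 35/4) = 47.8 servings → $26.29.
strawberries only: max(717/34, 35/1) = 35 servings → $49.00.
peanut butter only: max(717/22, 35/6) = 32.59 servings → $17.93.
cheddar only: max(717/238, 35/9) = 3.889 servings → $3.31.
brown rice + strawberries with both tight: 3.909 servings and 19.36 servings → $29.26.
brown rice + peanut butter: the both-tight solution has a negative serving — not a feasible corner.
brown rice + cheddar with both tight: 2.297 servings and 2.868 servings → $3.70.
strawberries + peanut butter with both tight: 19.41 servings and 2.599 servings → $28.60.
strawberries + cheddar with both targets exact would need a negative amount; discard.
peanut butter + cheddar with both tight: 1.526 servings and 2.872 servings → $3.28.
The minimum over all feasible corners is $3.28.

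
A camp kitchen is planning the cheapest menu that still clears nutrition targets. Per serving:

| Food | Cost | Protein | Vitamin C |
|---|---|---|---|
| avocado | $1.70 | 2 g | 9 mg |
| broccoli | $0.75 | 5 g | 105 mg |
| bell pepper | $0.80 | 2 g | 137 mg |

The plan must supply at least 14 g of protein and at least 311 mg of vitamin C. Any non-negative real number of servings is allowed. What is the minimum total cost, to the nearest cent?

$2.19

Check every corner: each single food scaled to meet both minima, and each pair solved so both constraints bind.
avocado only: max(14/2, 311/9) = 34.56 servings → $58.74.
broccoli only: max(14/5, 311/105) = 2.962 servings → $2.22.
bell pepper only: max(14/2, 311/137) = 7 servings → $5.60.
avocado + broccoli: the both-tight solution has a negative serving — not a feasible corner.
avocado + bell pepper with both tight: 5.062 servings and 1.938 servings → $10.16.
broccoli + bell pepper with both tight: 2.728 servings and 0.1789 servings → $2.19.
Cheapest feasible corner: $2.19.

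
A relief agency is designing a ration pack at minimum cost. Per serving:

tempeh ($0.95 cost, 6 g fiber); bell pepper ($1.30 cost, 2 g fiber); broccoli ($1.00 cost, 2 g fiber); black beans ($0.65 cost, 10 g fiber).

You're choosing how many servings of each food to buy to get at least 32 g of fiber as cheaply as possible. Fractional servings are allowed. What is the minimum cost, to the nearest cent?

$2.08

Cost per g of fiber: black beans $0.0650, tempeh $0.1583, broccoli $0.5000, bell pepper $0.6500.
With no serving limits, use only black beans: 32 g / 10 g = 3.2 servings × $0.65 = $2.08.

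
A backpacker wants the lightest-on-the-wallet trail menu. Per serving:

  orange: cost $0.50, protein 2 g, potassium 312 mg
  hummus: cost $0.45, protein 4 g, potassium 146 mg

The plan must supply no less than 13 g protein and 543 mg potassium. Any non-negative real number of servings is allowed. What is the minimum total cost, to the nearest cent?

Two binding constraints pin down two serving amounts, so the optimal mix uses at most two foods. The candidates are each food alone (scaled to the tighter of protein/potassium) and each pair with both constraints tight.
orange only: max(13/2, 543/312) = 6.5 servings → $3.25.
hummus only: max(13/4, 543/146) = 3.719 servings → $1.67.
orange + hummus with both tight: 0.2866 servings and 3.107 servings → $1.54.
So the least-cost plan costs $1.54.

$1.54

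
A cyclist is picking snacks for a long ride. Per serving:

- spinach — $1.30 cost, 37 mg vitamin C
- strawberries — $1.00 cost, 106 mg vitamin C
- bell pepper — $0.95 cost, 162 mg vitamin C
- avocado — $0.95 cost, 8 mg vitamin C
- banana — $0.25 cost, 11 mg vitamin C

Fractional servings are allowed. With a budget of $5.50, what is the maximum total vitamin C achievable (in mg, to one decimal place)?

937.9 mg

Vitamin C per dollar: bell pepper 170.5, strawberries 106, banana 44, spinach 28.46, avocado 8.421.
With no serving limits, spend the whole cost allowance on bell pepper: $5.50 / $0.95 × 162 mg = 937.9 mg.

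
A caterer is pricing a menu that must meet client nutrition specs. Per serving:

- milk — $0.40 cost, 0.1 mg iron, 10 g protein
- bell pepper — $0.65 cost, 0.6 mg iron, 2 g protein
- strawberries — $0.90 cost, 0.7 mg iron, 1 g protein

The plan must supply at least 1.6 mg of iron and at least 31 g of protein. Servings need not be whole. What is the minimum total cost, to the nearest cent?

The cheapest plan sits at a corner of the feasible region — with two constraints it uses at most two foods.
milk only: max(1.6/0.1, 31/10) = 16 servings → $6.40.
bell pepper only: max(1.6/0.6, 31/2) = 15.5 servings → $10.07.
strawberries only: max(1.6/0.7, 31/1) = 31 servings → $27.90.
milk + bell pepper with both tight: 2.655 servings and 2.224 servings → $2.51.
milk + strawberries with both tight: 2.913 servings and 1.87 servings → $2.85.
bell pepper + strawberries: the both-tight solution has a negative serving — not a feasible corner.
So the least-cost plan costs $2.51.

$2.51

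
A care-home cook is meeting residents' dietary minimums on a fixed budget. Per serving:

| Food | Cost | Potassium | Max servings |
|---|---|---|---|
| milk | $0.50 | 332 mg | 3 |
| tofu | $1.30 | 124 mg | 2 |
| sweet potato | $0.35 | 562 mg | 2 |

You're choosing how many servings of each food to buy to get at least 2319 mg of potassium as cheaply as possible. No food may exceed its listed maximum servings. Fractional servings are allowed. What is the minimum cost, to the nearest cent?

Cost per mg of potassium: sweet potato $0.0006, milk $0.0015, tofu $0.0105.
Take 2 servings of sweet potato: +1124.0 mg potassium for $0.70 (total $0.70, still need 1195.0 mg).
Take 3 servings of milk: +996.0 mg potassium for $1.50 (total $2.20, still need 199.0 mg).
Take 1.605 servings of tofu: +199.0 mg potassium for $2.09 (total $4.29, still need 0.0 mg).
Filling from the cheapest source first is optimal under one linear minimum: $4.29.

$4.29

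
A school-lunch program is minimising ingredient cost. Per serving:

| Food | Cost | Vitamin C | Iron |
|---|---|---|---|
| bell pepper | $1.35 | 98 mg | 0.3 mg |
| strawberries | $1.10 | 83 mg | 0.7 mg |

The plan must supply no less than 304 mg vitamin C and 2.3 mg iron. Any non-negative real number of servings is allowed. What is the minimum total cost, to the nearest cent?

An LP optimum is at a vertex; with two nutrient constraints at most two foods are used. Check each candidate.
bell pepper only: max(304/98, 2.3/0.3) = 7.667 servings → $10.35.
strawberries only: max(304/83, 2.3/0.7) = 3.663 servings → $4.03.
bell pepper + strawberries with both tight: 0.5011 servings and 3.071 servings → $4.05.
The minimum over all feasible corners is $4.03.

$4.03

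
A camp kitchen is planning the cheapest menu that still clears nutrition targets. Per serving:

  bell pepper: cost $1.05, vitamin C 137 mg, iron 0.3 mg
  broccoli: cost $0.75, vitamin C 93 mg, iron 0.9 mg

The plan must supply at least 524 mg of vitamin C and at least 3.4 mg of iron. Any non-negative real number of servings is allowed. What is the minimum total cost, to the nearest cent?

Compare the cost at each extreme point of the feasible region.
bell pepper only: max(524/137, 3.4/0.3) = 11.33 servings → $11.90.
broccoli only: max(524/93, 3.4/0.9) = 5.634 servings → $4.23.
bell pepper + broccoli with both tight: 1.629 servings and 3.235 servings → $4.14.
So the least-cost plan costs $4.14.

$4.14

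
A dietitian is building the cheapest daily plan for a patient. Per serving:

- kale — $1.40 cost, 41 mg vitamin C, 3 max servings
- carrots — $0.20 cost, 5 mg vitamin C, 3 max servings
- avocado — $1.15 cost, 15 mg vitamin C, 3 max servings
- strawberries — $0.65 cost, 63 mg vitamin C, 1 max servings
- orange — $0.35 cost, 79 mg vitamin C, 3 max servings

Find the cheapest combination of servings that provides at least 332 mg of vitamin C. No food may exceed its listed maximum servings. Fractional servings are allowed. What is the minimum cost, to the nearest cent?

Cost per mg of vitamin C: orange $0.0044, strawberries $0.0103, kale $0.0341, carrots $0.0400, avocado $0.0767.
Take 3 servings of orange: +237.0 mg vitamin C for $1.05 (total $1.05, still need 95.0 mg).
Take 1 serving of strawberries: +63.0 mg vitamin C for $0.65 (total $1.70, still need 32.0 mg).
Take 0.7805 servings of kale: +32.0 mg vitamin C for $1.09 (total $2.79, still need 0.0 mg).
Filling from the cheapest source first is optimal under one linear minimum: $2.79.

$2.79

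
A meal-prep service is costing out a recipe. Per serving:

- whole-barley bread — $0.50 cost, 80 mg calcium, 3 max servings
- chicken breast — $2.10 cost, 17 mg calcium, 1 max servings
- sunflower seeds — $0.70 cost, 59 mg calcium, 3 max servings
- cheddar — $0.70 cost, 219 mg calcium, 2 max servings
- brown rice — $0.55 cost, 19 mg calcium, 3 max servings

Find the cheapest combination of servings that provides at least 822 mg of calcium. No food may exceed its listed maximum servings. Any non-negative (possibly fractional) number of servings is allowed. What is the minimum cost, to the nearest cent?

Cost per mg of calcium: cheddar $0.0032, whole-barley bread $0.0063, sunflower seeds $0.0119, brown rice $0.0289, chicken breast $0.1235.
Take 2 servings of cheddar: +438.0 mg calcium for $1.40 (total $1.40, still need 384.0 mg).
Take 3 servings of whole-barley bread: +240.0 mg calcium for $1.50 (total $2.90, still need 144.0 mg).
Take 2.441 servings of sunflower seeds: +144.0 mg calcium for $1.71 (total $4.61, still need 0.0 mg).
Filling from the cheapest source first is optimal under one linear minimum: $4.61.

$4.61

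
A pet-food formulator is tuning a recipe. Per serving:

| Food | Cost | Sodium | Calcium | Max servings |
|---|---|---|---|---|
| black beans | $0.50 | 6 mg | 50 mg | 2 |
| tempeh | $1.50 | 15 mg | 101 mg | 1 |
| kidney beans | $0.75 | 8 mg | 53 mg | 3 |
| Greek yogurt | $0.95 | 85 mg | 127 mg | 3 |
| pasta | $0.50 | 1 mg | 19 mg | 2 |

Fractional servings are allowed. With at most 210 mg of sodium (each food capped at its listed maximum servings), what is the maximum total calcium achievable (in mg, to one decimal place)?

Calcium per mg sodium: pasta 19, black beans 8.333, tempeh 6.733, kidney beans 6.625, Greek yogurt 1.494.
Take 2 servings of pasta: uses 2 mg sodium, +38.0 mg calcium (running total 38.0 mg).
Take 2 servings of black beans: uses 12 mg sodium, +100.0 mg calcium (running total 138.0 mg).
Take 1 serving of tempeh: uses 15 mg sodium, +101.0 mg calcium (running total 239.0 mg).
Take 3 servings of kidney beans: uses 24 mg sodium, +159.0 mg calcium (running total 398.0 mg).
Take 1.847 servings of Greek yogurt: uses 157 mg sodium, +234.6 mg calcium (running total 632.6 mg).
Greedy by best ratio exhausts the sodium allowance optimally: 632.6 mg.

632.6 mg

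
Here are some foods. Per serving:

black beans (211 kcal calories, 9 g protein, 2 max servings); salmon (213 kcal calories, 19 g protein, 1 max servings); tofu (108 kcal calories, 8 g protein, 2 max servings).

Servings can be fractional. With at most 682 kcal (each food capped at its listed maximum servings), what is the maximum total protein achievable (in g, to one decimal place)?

45.8 g

Protein per kcal: salmon 0.0892, tofu 0.07407, black beans 0.04265.
Take 1 serving of salmon: uses 213 kcal, +19.0 g protein (running total 19.0 g).
Take 2 servings of tofu: uses 216 kcal, +16.0 g protein (running total 35.0 g).
Take 1.199 servings of black beans: uses 253 kcal, +10.8 g protein (running total 45.8 g).
Greedy by best ratio exhausts the calories allowance optimally: 45.8 g.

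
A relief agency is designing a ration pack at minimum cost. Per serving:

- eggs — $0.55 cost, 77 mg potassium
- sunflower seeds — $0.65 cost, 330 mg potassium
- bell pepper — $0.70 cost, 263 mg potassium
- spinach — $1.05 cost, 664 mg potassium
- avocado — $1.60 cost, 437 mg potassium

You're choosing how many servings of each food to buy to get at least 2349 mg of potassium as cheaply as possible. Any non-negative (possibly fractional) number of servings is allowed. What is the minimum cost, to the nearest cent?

$3.71

Cost per mg of potassium: spinach $0.0016, sunflower seeds $0.0020, bell pepper $0.0027, avocado $0.0037, eggs $0.0071.
With no serving limits, use only spinach: 2349 mg / 664 mg = 3.538 servings × $1.05 = $3.71.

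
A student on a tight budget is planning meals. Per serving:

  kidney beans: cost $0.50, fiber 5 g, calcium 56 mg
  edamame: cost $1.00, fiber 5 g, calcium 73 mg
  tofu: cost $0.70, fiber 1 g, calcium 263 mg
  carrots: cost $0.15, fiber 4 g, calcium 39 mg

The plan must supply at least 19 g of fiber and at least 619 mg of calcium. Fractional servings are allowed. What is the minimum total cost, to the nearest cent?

Compare the cost at each extreme point of the feasible region.
kidney beans only: max(19/5, 619/56) = 11.05 servings → $5.53.
edamame only: max(19/5, 619/73) = 8.479 servings → $8.48.
tofu only: max(19/1, 619/263) = 19 servings → $13.30.
carrots only: max(19/4, 619/39) = 15.87 servings → $2.38.
kidney beans + edamame with both targets exact would need a negative amount; discard.
kidney beans + tofu with both tight: 3.477 servings and 1.613 servings → $2.87.
kidney beans + carrots with both targets exact would need a negative amount; discard.
edamame + tofu with both tight: 3.525 servings and 1.375 servings → $4.49.
edamame + carrots: the both-tight solution has a negative serving — not a feasible corner.
tofu + carrots with both tight: 1.713 servings and 4.322 servings → $1.85.
Cheapest feasible corner: $1.85.

$1.85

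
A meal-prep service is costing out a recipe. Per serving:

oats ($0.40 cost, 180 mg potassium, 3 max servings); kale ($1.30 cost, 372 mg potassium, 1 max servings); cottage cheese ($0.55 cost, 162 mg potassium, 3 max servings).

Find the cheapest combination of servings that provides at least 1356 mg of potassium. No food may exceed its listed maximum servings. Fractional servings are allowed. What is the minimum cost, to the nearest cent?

Cost per mg of potassium: oats $0.0022, cottage cheese $0.0034, kale $0.0035.
Take 3 servings of oats: +540.0 mg potassium for $1.20 (total $1.20, still need 816.0 mg).
Take 3 servings of cottage cheese: +486.0 mg potassium for $1.65 (total $2.85, still need 330.0 mg).
Take 0.8871 servings of kale: +330.0 mg potassium for $1.15 (total $4.00, still need 0.0 mg).
Greedy by cheapest-per-mg is optimal for a single linear constraint, so the minimum cost is $4.00.

$4.00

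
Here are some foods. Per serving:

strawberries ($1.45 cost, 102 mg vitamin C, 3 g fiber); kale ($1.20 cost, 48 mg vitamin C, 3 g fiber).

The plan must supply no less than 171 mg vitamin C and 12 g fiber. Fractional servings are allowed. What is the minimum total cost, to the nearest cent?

Compare the cost at each extreme point of the feasible region.
strawberries only: max(171/102, 12/3) = 4 servings → $5.80.
kale only: max(171/48, 12/3) = 4 servings → $4.80.
strawberries + kale with both targets exact would need a negative amount; discard.
The minimum over all feasible corners is $4.80.

$4.80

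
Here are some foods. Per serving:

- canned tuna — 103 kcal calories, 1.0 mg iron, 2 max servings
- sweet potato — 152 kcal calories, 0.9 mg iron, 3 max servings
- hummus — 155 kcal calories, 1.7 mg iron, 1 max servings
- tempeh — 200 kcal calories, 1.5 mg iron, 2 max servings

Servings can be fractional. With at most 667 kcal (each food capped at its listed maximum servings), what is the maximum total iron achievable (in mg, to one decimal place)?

Iron per kcal: hummus 0.01097, canned tuna 0.009709, tempeh 0.0075, sweet potato 0.005921.
Take 1 serving of hummus: uses 155 kcal, +1.7 mg iron (running total 1.7 mg).
Take 2 servings of canned tuna: uses 206 kcal, +2.0 mg iron (running total 3.7 mg).
Take 1.53 servings of tempeh: uses 306 kcal, +2.3 mg iron (running total 6.0 mg).
Greedy by best ratio exhausts the calories allowance optimally: 6.0 mg.

6.0 mg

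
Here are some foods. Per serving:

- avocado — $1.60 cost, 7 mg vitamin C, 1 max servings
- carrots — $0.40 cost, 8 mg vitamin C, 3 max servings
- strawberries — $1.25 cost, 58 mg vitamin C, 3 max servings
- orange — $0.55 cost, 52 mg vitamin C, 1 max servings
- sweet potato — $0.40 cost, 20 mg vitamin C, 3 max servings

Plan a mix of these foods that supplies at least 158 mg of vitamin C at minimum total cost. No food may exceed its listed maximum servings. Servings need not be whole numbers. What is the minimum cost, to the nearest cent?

Cost per mg of vitamin C: orange $0.0106, sweet potato $0.0200, strawberries $0.0216, carrots $0.0500, avocado $0.2286.
Take 1 serving of orange: +52.0 mg vitamin C for $0.55 (total $0.55, still need 106.0 mg).
Take 3 servings of sweet potato: +60.0 mg vitamin C for $1.20 (total $1.75, still need 46.0 mg).
Take 0.7931 servings of strawberries: +46.0 mg vitamin C for $0.99 (total $2.74, still need 0.0 mg).
Greedy by cheapest-per-mg is optimal for a single linear constraint, so the minimum cost is $2.74.

$2.74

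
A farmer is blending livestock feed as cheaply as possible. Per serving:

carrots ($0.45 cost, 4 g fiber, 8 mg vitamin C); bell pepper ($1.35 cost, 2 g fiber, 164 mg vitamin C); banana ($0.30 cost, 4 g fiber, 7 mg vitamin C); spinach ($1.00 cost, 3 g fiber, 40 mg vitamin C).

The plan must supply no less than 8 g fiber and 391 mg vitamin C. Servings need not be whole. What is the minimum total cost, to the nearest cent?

A basic optimal solution has at most two foods positive. Try each food alone and each pair with both targets met exactly.
carrots only: max(8/4, 391/8) = 48.88 servings → $21.99.
bell pepper only: max(8/2, 391/164) = 4 servings → $5.40.
banana only: max(8/4, 391/7) = 55.86 servings → $16.76.
spinach only: max(8/3, 391/40) = 9.775 servings → $9.78.
carrots + bell pepper with both tight: 0.8281 servings and 2.344 servings → $3.54.
carrots + banana with both targets exact would need a negative amount; discard.
carrots + spinach: intersection lies outside the first quadrant.
bell pepper + banana with both tight: 2.349 servings and 0.8255 servings → $3.42.
bell pepper + spinach with both tight: 2.07 servings and 1.286 servings → $4.08.
banana + spinach: intersection lies outside the first quadrant.
The minimum over all feasible corners is $3.42.

$3.42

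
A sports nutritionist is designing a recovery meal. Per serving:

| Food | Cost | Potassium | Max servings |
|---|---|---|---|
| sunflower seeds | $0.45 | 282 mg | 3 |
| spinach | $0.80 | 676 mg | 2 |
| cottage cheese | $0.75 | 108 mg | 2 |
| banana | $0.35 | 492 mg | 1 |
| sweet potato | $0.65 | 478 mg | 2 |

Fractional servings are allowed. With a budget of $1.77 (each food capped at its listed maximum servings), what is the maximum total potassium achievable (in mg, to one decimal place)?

1691.9 mg

Potassium per dollar: banana 1406, spinach 845, sweet potato 735.4, sunflower seeds 626.7, cottage cheese 144.
Take 1 serving of banana: spends $0.35, +492.0 mg potassium (running total 492.0 mg).
Take 1.775 servings of spinach: spends $1.42, +1199.9 mg potassium (running total 1691.9 mg).
Greedy by best ratio exhausts the cost allowance optimally: 1691.9 mg.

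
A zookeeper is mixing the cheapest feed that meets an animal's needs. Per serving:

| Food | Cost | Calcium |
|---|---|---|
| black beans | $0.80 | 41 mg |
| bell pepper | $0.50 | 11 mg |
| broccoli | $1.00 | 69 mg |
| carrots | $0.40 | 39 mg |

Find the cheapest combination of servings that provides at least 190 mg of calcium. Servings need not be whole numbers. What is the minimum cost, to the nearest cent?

$1.95

Cost per mg of calcium: carrots $0.0103, broccoli $0.0145, black beans $0.0195, bell pepper $0.0455.
With no serving limits, use only carrots: 190 mg / 39 mg = 4.872 servings × $0.40 = $1.95.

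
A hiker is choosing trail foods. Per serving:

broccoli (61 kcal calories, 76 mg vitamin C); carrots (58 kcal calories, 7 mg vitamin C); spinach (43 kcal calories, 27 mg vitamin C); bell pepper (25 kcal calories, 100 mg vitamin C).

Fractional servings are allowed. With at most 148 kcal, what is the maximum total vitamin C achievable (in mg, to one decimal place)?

592.0 mg

Vitamin C per kcal: bell pepper 4, broccoli 1.246, spinach 0.6279, carrots 0.1207.
With no serving limits, spend the whole calories allowance on bell pepper: 148 kcal / 25 kcal × 100 mg = 592.0 mg.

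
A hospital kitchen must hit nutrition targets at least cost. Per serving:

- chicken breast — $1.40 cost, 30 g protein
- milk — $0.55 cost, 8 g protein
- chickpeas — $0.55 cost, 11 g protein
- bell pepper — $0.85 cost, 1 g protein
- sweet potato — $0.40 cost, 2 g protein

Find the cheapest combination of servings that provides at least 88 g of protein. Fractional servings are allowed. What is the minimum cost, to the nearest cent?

$4.11

Cost per g of protein: chicken breast $0.0467, chickpeas $0.0500, milk $0.0688, sweet potato $0.2000, bell pepper $0.8500.
With no serving limits, use only chicken breast: 88 g / 30 g = 2.933 servings × $1.40 = $4.11.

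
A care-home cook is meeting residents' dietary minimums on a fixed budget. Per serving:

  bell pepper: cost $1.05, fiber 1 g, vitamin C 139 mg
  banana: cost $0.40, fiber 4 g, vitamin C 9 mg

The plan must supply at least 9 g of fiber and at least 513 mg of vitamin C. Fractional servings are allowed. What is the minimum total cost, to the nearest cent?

$4.32

Minimising a linear cost over {fiber ≥ 9, vitamin C ≥ 513, servings ≥ 0} — the optimum is at a vertex, using one or two foods.
bell pepper only: max(9/1, 513/139) = 9 servings → $9.45.
banana only: max(9/4, 513/9) = 57 servings → $22.80.
bell pepper + banana with both tight: 3.603 servings and 1.349 servings → $4.32.
Cheapest feasible corner: $4.32.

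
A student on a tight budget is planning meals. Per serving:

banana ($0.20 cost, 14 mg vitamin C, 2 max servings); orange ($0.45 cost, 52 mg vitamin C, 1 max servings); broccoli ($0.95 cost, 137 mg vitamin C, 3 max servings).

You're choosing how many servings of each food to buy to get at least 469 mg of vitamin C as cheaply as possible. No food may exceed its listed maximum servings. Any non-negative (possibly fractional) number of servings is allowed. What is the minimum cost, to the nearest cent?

$3.39

Cost per mg of vitamin C: broccoli $0.0069, orange $0.0087, banana $0.0143.
Take 3 servings of broccoli: +411.0 mg vitamin C for $2.85 (total $2.85, still need 58.0 mg).
Take 1 serving of orange: +52.0 mg vitamin C for $0.45 (total $3.30, still need 6.0 mg).
Take 0.4286 servings of banana: +6.0 mg vitamin C for $0.09 (total $3.39, still need 0.0 mg).
Greedy by cheapest-per-mg is optimal for a single linear constraint, so the minimum cost is $3.39.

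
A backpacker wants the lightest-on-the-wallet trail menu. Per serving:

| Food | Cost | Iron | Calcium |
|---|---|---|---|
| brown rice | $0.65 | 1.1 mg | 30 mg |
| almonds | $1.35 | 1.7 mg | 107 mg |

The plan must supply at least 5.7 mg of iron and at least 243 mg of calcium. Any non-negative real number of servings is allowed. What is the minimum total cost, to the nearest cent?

For a min-cost LP with two ≥-constraints, a basic feasible solution has at most two positive variables.
brown rice only: max(5.7/1.1, 243/30) = 8.1 servings → $5.26.
almonds only: max(5.7/1.7, 243/107) = 3.353 servings → $4.53.
brown rice + almonds with both tight: 2.951 servings and 1.444 servings → $3.87.
Cheapest feasible corner: $3.87.

$3.87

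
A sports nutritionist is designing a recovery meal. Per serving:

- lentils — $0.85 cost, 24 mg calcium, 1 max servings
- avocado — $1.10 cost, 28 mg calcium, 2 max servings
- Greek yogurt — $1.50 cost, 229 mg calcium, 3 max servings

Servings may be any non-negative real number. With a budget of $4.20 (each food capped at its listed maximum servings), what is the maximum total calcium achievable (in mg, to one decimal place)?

641.2 mg

Calcium per dollar: Greek yogurt 152.7, lentils 28.24, avocado 25.45.
Take 2.8 servings of Greek yogurt: spends $4.20, +641.2 mg calcium (running total 641.2 mg).
Filling greedily by calcium-per-dollar is optimal for one linear limit, giving 641.2 mg.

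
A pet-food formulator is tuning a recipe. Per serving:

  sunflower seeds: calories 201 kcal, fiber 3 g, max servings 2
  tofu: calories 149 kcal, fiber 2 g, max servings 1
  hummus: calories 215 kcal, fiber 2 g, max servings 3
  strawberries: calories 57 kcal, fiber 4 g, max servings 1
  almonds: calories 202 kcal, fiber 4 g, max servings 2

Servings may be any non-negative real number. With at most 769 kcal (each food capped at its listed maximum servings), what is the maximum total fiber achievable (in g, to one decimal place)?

16.6 g

Fiber per kcal: strawberries 0.07018, almonds 0.0198, sunflower seeds 0.01493, tofu 0.01342, hummus 0.009302.
Take 1 serving of strawberries: uses 57 kcal, +4.0 g fiber (running total 4.0 g).
Take 2 servings of almonds: uses 404 kcal, +8.0 g fiber (running total 12.0 g).
Take 1.532 servings of sunflower seeds: uses 308 kcal, +4.6 g fiber (running total 16.6 g).
Filling greedily by fiber-per-kcal is optimal for one linear limit, giving 16.6 g.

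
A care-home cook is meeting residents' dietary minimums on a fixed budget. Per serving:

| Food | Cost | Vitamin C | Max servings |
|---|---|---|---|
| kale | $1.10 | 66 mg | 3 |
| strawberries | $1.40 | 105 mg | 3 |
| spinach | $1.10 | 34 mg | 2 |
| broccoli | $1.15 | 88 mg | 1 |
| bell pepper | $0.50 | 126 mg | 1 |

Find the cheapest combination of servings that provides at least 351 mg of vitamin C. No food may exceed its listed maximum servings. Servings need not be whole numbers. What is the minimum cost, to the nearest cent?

$3.48

Cost per mg of vitamin C: bell pepper $0.0040, broccoli $0.0131, strawberries $0.0133, kale $0.0167, spinach $0.0324.
Take 1 serving of bell pepper: +126.0 mg vitamin C for $0.50 (total $0.50, still need 225.0 mg).
Take 1 serving of broccoli: +88.0 mg vitamin C for $1.15 (total $1.65, still need 137.0 mg).
Take 1.305 servings of strawberries: +137.0 mg vitamin C for $1.83 (total $3.48, still need 0.0 mg).
Greedy by cheapest-per-mg is optimal for a single linear constraint, so the minimum cost is $3.48.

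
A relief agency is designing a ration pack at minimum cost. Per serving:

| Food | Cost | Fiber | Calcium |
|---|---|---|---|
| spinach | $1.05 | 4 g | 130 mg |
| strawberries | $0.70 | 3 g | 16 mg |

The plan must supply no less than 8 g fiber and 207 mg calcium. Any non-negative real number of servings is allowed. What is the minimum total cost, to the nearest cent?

$2.04

A basic optimal solution has at most two foods positive. Try each food alone and each pair with both targets met exactly.
spinach only: max(8/4, 207/130) = 2 servings → $2.10.
strawberries only: max(8/3, 207/16) = 12.94 servings → $9.06.
spinach + strawberries with both tight: 1.512 servings and 0.6503 servings → $2.04.
Cheapest feasible corner: $2.04.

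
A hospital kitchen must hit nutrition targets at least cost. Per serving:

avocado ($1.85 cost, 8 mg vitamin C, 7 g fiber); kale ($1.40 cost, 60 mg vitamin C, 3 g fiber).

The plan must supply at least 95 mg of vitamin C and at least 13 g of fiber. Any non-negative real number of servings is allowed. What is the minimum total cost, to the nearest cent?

avocado only: max(95/8, 13/7) = 11.88 servings → $21.97.
kale only: max(95/60, 13/3) = 4.333 servings → $6.07.
avocado + kale with both tight: 1.25 servings and 1.417 servings → $4.30.
Cheapest feasible corner: $4.30.

$4.30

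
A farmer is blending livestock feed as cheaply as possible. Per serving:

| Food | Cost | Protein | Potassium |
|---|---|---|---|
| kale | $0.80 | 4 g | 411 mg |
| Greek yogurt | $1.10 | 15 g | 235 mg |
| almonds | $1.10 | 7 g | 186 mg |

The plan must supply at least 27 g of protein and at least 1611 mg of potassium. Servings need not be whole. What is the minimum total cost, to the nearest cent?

This is a tiny linear program; its minimum lies at a vertex of the feasible set. List the vertices and price them.
kale only: max(27/4, 1611/411) = 6.75 servings → $5.40.
Greek yogurt only: max(27/15, 1611/235) = 6.855 servings → $7.54.
almonds only: max(27/7, 1611/186) = 8.661 servings → $9.53.
kale + Greek yogurt with both tight: 3.411 servings and 0.8905 servings → $3.71.
kale + almonds with both tight: 2.932 servings and 2.181 servings → $4.75.
Greek yogurt + almonds with both targets exact would need a negative amount; discard.
The minimum over all feasible corners is $3.71.

$3.71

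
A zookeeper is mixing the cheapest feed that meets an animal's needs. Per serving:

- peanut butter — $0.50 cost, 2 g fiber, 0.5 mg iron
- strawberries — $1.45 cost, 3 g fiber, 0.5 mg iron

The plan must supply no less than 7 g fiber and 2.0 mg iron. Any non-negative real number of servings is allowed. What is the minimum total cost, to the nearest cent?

$2.00

peanut butter only: max(7/2, 2.0/0.5) = 4 servings → $2.00.
strawberries only: max(7/3, 2.0/0.5) = 4 servings → $5.80.
peanut butter + strawberries: intersection lies outside the first quadrant.
So the least-cost plan costs $2.00.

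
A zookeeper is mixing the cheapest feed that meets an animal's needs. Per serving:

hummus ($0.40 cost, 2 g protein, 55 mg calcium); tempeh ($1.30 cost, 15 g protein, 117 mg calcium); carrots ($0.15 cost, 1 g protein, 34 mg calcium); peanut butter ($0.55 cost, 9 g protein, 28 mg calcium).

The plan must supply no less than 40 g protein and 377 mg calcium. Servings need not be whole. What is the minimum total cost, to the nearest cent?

Compare the cost at each extreme point of the feasible region.
hummus only: max(40/2, 377/55) = 20 servings → $8.00.
tempeh only: max(40/15, 377/117) = 3.222 servings → $4.19.
carrots only: max(40/1, 377/34) = 40 servings → $6.00.
peanut butter only: max(40/9, 377/28) = 13.46 servings → $7.41.
hummus + tempeh with both tight: 1.65 servings and 2.447 servings → $3.84.
hummus + carrots: the both-tight solution has a negative serving — not a feasible corner.
hummus + peanut butter with both tight: 5.178 servings and 3.294 servings → $3.88.
tempeh + carrots with both tight: 2.501 servings and 2.481 servings → $3.62.
tempeh + peanut butter: the both-tight solution has a negative serving — not a feasible corner.
carrots + peanut butter with both tight: 8.176 servings and 3.536 servings → $3.17.
Cheapest feasible corner: $3.17.

$3.17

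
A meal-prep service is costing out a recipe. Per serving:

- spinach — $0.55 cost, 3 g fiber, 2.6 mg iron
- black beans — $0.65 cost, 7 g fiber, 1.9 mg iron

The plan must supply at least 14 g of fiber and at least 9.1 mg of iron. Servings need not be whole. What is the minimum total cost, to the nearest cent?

$2.11

This is a tiny linear program; its minimum lies at a vertex of the feasible set. List the vertices and price them.
spinach only: max(14/3, 9.1/2.6) = 4.667 servings → $2.57.
black beans only: max(14/7, 9.1/1.9) = 4.789 servings → $3.11.
spinach + black beans with both tight: 2.968 servings and 0.728 servings → $2.11.
Cheapest feasible corner: $2.11.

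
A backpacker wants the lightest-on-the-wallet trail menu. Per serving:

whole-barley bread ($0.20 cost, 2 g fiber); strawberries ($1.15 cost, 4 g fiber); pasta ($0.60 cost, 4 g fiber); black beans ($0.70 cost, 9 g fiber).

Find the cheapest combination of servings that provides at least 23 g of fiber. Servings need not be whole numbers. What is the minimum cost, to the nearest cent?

$1.79

Cost per g of fiber: black beans $0.0778, whole-barley bread $0.1000, pasta $0.1500, strawberries $0.2875.
With no serving limits, use only black beans: 23 g / 9 g = 2.556 servings × $0.70 = $1.79.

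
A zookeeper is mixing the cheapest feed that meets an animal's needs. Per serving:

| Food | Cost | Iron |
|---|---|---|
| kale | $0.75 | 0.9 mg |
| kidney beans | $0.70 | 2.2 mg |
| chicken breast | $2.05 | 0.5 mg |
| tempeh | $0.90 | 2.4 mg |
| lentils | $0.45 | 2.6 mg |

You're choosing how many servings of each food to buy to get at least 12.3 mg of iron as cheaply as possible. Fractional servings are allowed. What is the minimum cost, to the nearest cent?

Cost per mg of iron: lentils $0.1731, kidney beans $0.3182, tempeh $0.3750, kale $0.8333, chicken breast $4.1000.
With no serving limits, use only lentils: 12.3 mg / 2.6 mg = 4.731 servings × $0.45 = $2.13.

$2.13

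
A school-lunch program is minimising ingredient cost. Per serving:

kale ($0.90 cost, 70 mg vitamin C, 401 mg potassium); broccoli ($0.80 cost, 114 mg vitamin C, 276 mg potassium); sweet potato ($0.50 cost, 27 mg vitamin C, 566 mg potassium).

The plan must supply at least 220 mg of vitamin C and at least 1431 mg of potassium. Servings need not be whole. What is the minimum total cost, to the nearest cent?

$2.10

kale only: max(220/70, 1431/401) = 3.569 servings → $3.21.
broccoli only: max(220/114, 1431/276) = 5.185 servings → $4.15.
sweet potato only: max(220/27, 1431/566) = 8.148 servings → $4.07.
kale + broccoli with both targets exact would need a negative amount; discard.
kale + sweet potato with both tight: 2.983 servings and 0.415 servings → $2.89.
broccoli + sweet potato with both tight: 1.505 servings and 1.794 servings → $2.10.
The minimum over all feasible corners is $2.10.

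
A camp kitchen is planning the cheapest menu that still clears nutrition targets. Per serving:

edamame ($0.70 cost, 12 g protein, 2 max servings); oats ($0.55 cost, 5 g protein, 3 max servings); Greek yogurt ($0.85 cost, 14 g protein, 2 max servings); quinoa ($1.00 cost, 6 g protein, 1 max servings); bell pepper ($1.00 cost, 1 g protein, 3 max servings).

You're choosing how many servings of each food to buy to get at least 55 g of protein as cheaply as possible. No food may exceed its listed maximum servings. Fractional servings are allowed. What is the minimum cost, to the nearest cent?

$3.43

Cost per g of protein: edamame $0.0583, Greek yogurt $0.0607, oats $0.1100, quinoa $0.1667, bell pepper $1.0000.
Take 2 servings of edamame: +24.0 g protein for $1.40 (total $1.40, still need 31.0 g).
Take 2 servings of Greek yogurt: +28.0 g protein for $1.70 (total $3.10, still need 3.0 g).
Take 0.6 servings of oats: +3.0 g protein for $0.33 (total $3.43, still need 0.0 g).
Greedy by cheapest-per-g is optimal for a single linear constraint, so the minimum cost is $3.43.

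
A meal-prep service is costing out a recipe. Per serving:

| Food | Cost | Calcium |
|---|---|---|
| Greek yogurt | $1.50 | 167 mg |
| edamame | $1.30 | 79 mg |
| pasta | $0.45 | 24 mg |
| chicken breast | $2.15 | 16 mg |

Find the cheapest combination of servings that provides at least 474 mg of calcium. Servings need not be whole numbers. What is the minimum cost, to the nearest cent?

$4.26

Cost per mg of calcium: Greek yogurt $0.0090, edamame $0.0165, pasta $0.0187, chicken breast $0.1344.
With no serving limits, use only Greek yogurt: 474 mg / 167 mg = 2.838 servings × $1.50 = $4.26.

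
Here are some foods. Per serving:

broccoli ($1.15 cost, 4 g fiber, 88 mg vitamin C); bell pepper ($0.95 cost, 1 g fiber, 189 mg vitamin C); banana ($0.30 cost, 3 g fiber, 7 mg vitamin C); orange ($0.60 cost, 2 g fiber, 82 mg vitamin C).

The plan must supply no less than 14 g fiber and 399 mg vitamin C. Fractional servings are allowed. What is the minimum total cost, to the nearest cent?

$3.07

broccoli only: max(14/4, 399/88) = 4.534 servings → $5.21.
bell pepper only: max(14/1, 399/189) = 14 servings → $13.30.
banana only: max(14/3, 399/7) = 57 servings → $17.10.
orange only: max(14/2, 399/82) = 7 servings → $4.20.
broccoli + bell pepper with both tight: 3.364 servings and 0.5449 servings → $4.39.
broccoli + banana: the both-tight solution has a negative serving — not a feasible corner.
broccoli + orange with both tight: 2.303 servings and 2.395 servings → $4.08.
bell pepper + banana with both tight: 1.962 servings and 4.013 servings → $3.07.
bell pepper + orange with both targets exact would need a negative amount; discard.
banana + orange with both tight: 1.509 servings and 4.737 servings → $3.29.
So the least-cost plan costs $3.07.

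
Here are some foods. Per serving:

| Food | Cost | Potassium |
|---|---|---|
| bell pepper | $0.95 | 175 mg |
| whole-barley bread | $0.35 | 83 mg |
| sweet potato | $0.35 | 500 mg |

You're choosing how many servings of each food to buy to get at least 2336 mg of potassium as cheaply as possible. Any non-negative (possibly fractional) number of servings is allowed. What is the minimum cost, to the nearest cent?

$1.64

Cost per mg of potassium: sweet potato $0.0007, whole-barley bread $0.0042, bell pepper $0.0054.
With no serving limits, use only sweet potato: 2336 mg / 500 mg = 4.672 servings × $0.35 = $1.64.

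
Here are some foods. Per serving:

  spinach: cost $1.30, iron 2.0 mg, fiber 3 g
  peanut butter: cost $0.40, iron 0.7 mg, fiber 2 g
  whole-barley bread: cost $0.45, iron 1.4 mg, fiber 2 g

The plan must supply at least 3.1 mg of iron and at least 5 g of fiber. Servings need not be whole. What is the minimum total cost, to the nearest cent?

For a min-cost LP with two ≥-constraints, a basic feasible solution has at most two positive variables.
spinach only: max(3.1/2.0, 5/3) = 1.667 servings → $2.17.
peanut butter only: max(3.1/0.7, 5/2) = 4.429 servings → $1.77.
whole-barley bread only: max(3.1/1.4, 5/2) = 2.5 servings → $1.12.
spinach + peanut butter with both tight: 1.421 servings and 0.3684 servings → $1.99.
spinach + whole-barley bread: intersection lies outside the first quadrant.
peanut butter + whole-barley bread with both tight: 0.5714 servings and 1.929 servings → $1.10.
Cheapest feasible corner: $1.10.

$1.10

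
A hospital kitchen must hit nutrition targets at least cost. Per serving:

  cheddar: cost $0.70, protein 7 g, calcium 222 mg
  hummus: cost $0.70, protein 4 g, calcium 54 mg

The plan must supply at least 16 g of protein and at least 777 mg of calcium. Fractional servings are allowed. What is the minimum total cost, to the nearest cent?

An LP optimum is at a vertex; with two nutrient constraints at most two foods are used. Check each candidate.
cheddar only: max(16/7, 777/222) = 3.5 servings → $2.45.
hummus only: max(16/4, 777/54) = 14.39 servings → $10.07.
cheddar + hummus: the both-tight solution has a negative serving — not a feasible corner.
The minimum over all feasible corners is $2.45.

$2.45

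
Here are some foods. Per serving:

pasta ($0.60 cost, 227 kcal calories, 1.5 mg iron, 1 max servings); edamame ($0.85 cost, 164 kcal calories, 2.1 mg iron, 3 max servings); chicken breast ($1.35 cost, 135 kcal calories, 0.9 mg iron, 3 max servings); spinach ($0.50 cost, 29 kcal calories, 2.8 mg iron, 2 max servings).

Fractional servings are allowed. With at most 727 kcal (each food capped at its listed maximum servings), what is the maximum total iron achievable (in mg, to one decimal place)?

13.1 mg

Iron per kcal: spinach 0.09655, edamame 0.0128, chicken breast 0.006667, pasta 0.006608.
Take 2 servings of spinach: uses 58 kcal, +5.6 mg iron (running total 5.6 mg).
Take 3 servings of edamame: uses 492 kcal, +6.3 mg iron (running total 11.9 mg).
Take 1.311 servings of chicken breast: uses 177 kcal, +1.2 mg iron (running total 13.1 mg).
Filling greedily by iron-per-kcal is optimal for one linear limit, giving 13.1 mg.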